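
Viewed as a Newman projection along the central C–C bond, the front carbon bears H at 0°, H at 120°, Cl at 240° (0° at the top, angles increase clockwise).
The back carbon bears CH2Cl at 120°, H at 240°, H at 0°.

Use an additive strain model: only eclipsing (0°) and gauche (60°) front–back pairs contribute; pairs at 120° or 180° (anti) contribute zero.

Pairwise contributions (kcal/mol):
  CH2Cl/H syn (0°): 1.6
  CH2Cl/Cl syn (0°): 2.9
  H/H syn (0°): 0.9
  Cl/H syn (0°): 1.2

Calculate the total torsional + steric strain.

This conformer (eclipsed): H–H eclipsed, H–CH2Cl eclipsed, Cl–H eclipsed; 0.9 + 1.6 + 1.2 = 3.7 kcal/mol.

3.7 kcal/mol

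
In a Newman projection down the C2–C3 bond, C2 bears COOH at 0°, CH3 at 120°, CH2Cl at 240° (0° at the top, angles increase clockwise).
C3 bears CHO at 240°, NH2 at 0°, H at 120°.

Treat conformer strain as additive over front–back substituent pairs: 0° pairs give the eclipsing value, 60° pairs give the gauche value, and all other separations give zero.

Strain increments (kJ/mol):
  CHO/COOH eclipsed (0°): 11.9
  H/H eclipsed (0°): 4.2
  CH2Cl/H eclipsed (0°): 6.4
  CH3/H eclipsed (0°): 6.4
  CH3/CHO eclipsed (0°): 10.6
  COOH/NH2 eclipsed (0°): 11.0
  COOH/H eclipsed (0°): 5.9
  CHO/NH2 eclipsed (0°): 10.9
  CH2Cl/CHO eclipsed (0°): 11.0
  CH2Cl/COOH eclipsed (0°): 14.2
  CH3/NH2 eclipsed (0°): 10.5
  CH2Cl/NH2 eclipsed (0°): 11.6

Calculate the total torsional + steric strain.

28.4 kJ/mol

This conformer is eclipsed. COOH at 0° is eclipsed with NH2 at 0° (11.0); CH3 at 120° is eclipsed with H at 120° (6.4); CH2Cl at 240° is eclipsed with CHO at 240° (11.0). Total 28.4 kJ/mol.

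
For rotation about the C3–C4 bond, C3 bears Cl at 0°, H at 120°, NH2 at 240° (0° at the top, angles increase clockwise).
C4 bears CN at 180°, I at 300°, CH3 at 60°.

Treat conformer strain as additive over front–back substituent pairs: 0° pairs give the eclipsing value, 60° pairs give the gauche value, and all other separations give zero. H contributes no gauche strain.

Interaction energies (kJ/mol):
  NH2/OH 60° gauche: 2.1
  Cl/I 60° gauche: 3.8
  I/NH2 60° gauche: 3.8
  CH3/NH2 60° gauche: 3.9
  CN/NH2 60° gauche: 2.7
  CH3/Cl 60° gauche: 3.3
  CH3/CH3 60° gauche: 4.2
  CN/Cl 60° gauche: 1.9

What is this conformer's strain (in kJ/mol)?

13.6 kJ/mol

This conformer is staggered. Cl at 0° is gauche with I at 300° (3.8); Cl at 0° is gauche with CH3 at 60° (3.3); NH2 at 240° is gauche with CN at 180° (2.7); NH2 at 240° is gauche with I at 300° (3.8). Total 13.6 kJ/mol.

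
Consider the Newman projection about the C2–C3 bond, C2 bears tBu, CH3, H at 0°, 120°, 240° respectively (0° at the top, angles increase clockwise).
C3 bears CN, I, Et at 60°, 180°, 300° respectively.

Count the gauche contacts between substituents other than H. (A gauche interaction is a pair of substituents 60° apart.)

4

Non-H gauche pairs: tBu(0°)/CN(60°); tBu(0°)/Et(300°); CH3(120°)/CN(60°); CH3(120°)/I(180°) — 4 interactions.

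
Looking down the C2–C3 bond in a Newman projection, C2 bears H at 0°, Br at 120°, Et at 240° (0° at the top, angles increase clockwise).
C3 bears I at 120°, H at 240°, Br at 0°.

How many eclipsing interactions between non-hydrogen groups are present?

Non-H eclipsing pairs: Br(120°)/I(120°) — 1 interaction.

1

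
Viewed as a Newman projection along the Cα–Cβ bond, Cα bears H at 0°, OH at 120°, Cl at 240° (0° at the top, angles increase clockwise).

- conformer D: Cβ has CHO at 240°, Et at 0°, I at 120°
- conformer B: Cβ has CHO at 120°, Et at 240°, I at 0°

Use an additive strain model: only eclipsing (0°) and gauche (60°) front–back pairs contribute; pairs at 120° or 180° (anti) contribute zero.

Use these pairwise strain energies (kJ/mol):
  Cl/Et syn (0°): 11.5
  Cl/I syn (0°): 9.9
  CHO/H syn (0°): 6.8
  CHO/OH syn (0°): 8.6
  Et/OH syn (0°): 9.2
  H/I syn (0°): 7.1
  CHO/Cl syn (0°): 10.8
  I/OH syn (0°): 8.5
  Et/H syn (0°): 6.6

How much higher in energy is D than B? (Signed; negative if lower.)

D (eclipsed): H–Et eclipsed, OH–I eclipsed, Cl–CHO eclipsed; 6.6 + 8.5 + 10.8 = 25.9 kJ/mol.
B (eclipsed): H–I eclipsed, OH–CHO eclipsed, Cl–Et eclipsed; 7.1 + 8.6 + 11.5 = 27.2 kJ/mol.
E(D) − E(B) = 25.9 − 27.2 = -1.3 kJ/mol.

-1.3 kJ/mol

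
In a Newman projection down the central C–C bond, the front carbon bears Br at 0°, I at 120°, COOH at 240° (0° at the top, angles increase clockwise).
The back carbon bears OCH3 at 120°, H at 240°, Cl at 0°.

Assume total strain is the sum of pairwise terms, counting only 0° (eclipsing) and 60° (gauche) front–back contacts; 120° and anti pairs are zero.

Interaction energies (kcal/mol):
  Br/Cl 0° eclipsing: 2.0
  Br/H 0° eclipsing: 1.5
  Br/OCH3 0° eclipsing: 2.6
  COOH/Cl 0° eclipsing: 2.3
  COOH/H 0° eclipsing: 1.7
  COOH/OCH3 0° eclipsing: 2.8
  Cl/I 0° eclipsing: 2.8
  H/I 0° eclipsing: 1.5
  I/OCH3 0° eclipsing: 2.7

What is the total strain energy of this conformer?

6.4 kcal/mol

This conformer is eclipsed. Br at 0° is eclipsed with Cl at 0° (2.0); I at 120° is eclipsed with OCH3 at 120° (2.7); COOH at 240° is eclipsed with H at 240° (1.7). Total 6.4 kcal/mol.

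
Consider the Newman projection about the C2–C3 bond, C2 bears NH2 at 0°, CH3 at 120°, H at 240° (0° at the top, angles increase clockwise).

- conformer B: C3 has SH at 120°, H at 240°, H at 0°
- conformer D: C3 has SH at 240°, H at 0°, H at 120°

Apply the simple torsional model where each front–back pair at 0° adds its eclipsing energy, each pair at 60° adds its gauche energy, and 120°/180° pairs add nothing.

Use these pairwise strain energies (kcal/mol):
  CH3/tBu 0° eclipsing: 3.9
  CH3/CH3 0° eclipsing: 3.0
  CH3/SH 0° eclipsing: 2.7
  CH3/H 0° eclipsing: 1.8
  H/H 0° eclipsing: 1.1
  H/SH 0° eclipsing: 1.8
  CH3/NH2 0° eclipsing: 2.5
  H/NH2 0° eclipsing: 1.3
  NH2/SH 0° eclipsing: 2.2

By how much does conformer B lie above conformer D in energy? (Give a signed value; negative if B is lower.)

+0.2 kcal/mol

B (eclipsed): NH2(0°)/H(0°) eclipsed 1.3; CH3(120°)/SH(120°) eclipsed 2.7; H(240°)/H(240°) eclipsed 1.1 → 5.1 kcal/mol.
D (eclipsed): NH2(0°)/H(0°) eclipsed 1.3; CH3(120°)/H(120°) eclipsed 1.8; H(240°)/SH(240°) eclipsed 1.8 → 4.9 kcal/mol.
E(B) − E(D) = 5.1 − 4.9 = +0.2 kcal/mol.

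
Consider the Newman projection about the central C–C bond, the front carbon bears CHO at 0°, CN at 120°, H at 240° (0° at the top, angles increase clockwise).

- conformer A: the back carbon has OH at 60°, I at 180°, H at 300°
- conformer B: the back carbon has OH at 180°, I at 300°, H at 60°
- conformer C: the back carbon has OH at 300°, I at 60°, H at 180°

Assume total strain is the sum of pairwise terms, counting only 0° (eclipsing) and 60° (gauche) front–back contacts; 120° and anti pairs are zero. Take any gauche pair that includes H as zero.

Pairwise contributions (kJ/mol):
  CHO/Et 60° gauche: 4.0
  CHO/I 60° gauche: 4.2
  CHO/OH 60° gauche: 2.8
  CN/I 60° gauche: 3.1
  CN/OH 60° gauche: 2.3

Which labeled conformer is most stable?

A (staggered): CHO(0°)/OH(60°) gauche 2.8; CN(120°)/OH(60°) gauche 2.3; CN(120°)/I(180°) gauche 3.1 → 8.2 kJ/mol.
B (staggered): CHO(0°)/I(300°) gauche 4.2; CN(120°)/OH(180°) gauche 2.3 → 6.5 kJ/mol.
C (staggered): CHO(0°)/OH(300°) gauche 2.8; CHO(0°)/I(60°) gauche 4.2; CN(120°)/I(60°) gauche 3.1 → 10.1 kJ/mol.
B has the lowest total (6.5 kJ/mol).

B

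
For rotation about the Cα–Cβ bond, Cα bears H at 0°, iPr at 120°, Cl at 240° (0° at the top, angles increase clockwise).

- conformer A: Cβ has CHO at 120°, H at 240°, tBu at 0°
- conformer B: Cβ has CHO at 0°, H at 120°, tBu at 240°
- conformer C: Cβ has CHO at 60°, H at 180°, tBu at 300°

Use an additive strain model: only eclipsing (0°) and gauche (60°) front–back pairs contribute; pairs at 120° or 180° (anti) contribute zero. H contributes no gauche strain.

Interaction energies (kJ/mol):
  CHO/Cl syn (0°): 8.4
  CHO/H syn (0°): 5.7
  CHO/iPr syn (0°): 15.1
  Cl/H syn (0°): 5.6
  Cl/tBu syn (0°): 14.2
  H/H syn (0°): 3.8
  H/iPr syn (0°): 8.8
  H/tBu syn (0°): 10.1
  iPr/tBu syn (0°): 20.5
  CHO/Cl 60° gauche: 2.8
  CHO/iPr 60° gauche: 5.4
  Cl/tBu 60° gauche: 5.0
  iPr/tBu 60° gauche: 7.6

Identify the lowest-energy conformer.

A (eclipsed): H–tBu eclipsed, iPr–CHO eclipsed, Cl–H eclipsed; 10.1 + 15.1 + 5.6 = 30.8 kJ/mol.
B (eclipsed): H–CHO eclipsed, iPr–H eclipsed, Cl–tBu eclipsed; 5.7 + 8.8 + 14.2 = 28.7 kJ/mol.
C (staggered): iPr–CHO gauche, Cl–tBu gauche; 5.4 + 5.0 = 10.4 kJ/mol.
C has the lowest total (10.4 kJ/mol).

C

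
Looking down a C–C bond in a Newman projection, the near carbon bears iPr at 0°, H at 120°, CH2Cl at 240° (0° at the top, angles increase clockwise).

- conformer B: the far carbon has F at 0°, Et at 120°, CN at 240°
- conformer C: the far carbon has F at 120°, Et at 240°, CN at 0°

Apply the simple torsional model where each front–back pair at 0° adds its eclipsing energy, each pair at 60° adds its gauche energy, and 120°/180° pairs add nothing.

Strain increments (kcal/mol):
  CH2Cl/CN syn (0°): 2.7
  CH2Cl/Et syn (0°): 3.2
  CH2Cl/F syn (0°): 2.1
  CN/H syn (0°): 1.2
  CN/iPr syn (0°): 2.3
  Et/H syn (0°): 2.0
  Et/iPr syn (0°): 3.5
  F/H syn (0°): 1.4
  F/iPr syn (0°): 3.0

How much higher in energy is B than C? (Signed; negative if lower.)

B (eclipsed): iPr(0°)/F(0°) eclipsed 3.0; H(120°)/Et(120°) eclipsed 2.0; CH2Cl(240°)/CN(240°) eclipsed 2.7 → 7.7 kcal/mol.
C (eclipsed): iPr(0°)/CN(0°) eclipsed 2.3; H(120°)/F(120°) eclipsed 1.4; CH2Cl(240°)/Et(240°) eclipsed 3.2 → 6.9 kcal/mol.
E(B) − E(C) = 7.7 − 6.9 = +0.8 kcal/mol.

+0.8 kcal/mol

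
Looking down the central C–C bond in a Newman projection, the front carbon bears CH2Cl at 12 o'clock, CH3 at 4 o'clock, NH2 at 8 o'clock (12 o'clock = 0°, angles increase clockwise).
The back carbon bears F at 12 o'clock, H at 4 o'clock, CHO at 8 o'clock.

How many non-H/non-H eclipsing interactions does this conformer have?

2

Non-H eclipsing pairs: CH2Cl(0°)/F(0°); NH2(240°)/CHO(240°) — 2 interactions.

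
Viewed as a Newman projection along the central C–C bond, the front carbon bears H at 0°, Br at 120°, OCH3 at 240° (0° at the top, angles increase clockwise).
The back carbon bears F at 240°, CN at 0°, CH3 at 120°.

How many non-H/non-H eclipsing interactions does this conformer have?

2

Non-H eclipsing pairs: Br(120°)/CH3(120°); OCH3(240°)/F(240°) — 2 interactions.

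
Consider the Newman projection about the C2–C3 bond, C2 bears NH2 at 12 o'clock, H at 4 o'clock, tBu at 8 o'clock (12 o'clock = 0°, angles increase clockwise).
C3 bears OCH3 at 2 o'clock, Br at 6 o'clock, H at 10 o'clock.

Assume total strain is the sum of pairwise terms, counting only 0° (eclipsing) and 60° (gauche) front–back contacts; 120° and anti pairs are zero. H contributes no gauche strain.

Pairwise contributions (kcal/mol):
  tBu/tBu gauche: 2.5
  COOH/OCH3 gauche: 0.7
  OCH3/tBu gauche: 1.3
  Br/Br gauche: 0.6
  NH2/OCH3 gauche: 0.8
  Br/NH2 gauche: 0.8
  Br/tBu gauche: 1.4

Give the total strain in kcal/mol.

2.2 kcal/mol

This conformer (staggered): NH2(0°)/OCH3(60°) gauche 0.8; tBu(240°)/Br(180°) gauche 1.4 → 2.2 kcal/mol.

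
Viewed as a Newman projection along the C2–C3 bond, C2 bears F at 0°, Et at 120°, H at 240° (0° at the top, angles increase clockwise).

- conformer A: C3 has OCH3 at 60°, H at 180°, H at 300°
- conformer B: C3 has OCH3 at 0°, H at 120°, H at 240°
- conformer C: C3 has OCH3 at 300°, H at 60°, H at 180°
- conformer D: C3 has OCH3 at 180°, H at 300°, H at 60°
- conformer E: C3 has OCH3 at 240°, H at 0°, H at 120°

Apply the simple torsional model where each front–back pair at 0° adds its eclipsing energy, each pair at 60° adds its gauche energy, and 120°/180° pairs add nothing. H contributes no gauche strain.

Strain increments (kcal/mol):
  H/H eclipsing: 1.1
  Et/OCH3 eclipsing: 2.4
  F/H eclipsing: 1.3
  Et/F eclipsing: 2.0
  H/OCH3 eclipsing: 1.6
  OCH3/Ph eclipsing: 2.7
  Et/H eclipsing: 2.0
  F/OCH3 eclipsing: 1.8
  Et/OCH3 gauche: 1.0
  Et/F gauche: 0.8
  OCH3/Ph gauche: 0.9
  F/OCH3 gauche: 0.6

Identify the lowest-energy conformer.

A is staggered. F at 0° is gauche with OCH3 at 60° (0.6); Et at 120° is gauche with OCH3 at 60° (1.0). Total 1.6 kcal/mol.
B is eclipsed. F at 0° is eclipsed with OCH3 at 0° (1.8); Et at 120° is eclipsed with H at 120° (2.0); H at 240° is eclipsed with H at 240° (1.1). Total 4.9 kcal/mol.
C is staggered. F at 0° is gauche with OCH3 at 300° (0.6). Total 0.6 kcal/mol.
D is staggered. Et at 120° is gauche with OCH3 at 180° (1.0). Total 1.0 kcal/mol.
E is eclipsed. F at 0° is eclipsed with H at 0° (1.3); Et at 120° is eclipsed with H at 120° (2.0); H at 240° is eclipsed with OCH3 at 240° (1.6). Total 4.9 kcal/mol.
C has the lowest total (0.6 kcal/mol).

C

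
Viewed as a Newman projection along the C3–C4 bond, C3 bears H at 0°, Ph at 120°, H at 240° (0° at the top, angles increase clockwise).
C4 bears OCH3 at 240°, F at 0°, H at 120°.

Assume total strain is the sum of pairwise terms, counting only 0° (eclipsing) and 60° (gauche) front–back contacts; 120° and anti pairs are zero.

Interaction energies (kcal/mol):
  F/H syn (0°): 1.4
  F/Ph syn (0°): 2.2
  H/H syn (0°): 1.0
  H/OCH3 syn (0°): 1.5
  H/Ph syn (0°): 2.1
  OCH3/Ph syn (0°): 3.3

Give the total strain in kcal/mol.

This conformer (eclipsed): H(0°)/F(0°) eclipsed 1.4; Ph(120°)/H(120°) eclipsed 2.1; H(240°)/OCH3(240°) eclipsed 1.5 → 5.0 kcal/mol.

5.0 kcal/mol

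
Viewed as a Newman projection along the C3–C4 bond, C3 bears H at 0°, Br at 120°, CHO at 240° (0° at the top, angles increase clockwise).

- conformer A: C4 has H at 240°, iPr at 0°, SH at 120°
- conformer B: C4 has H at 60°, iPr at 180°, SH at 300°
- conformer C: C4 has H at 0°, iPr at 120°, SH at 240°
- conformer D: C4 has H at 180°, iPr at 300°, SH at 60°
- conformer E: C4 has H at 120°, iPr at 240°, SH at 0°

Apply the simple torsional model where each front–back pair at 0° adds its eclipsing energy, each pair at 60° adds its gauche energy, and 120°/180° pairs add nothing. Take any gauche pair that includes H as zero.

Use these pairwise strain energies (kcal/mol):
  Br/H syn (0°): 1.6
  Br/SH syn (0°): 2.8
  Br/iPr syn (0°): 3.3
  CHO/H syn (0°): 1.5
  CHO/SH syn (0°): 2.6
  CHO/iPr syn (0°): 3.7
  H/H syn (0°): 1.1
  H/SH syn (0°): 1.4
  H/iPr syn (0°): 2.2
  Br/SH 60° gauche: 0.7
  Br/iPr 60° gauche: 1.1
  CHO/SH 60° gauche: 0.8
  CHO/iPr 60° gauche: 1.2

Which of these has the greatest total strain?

A (eclipsed): H(0°)/iPr(0°) eclipsed 2.2; Br(120°)/SH(120°) eclipsed 2.8; CHO(240°)/H(240°) eclipsed 1.5 → 6.5 kcal/mol.
B (staggered): Br(120°)/iPr(180°) gauche 1.1; CHO(240°)/iPr(180°) gauche 1.2; CHO(240°)/SH(300°) gauche 0.8 → 3.1 kcal/mol.
C (eclipsed): H(0°)/H(0°) eclipsed 1.1; Br(120°)/iPr(120°) eclipsed 3.3; CHO(240°)/SH(240°) eclipsed 2.6 → 7.0 kcal/mol.
D (staggered): Br(120°)/SH(60°) gauche 0.7; CHO(240°)/iPr(300°) gauche 1.2 → 1.9 kcal/mol.
E (eclipsed): H(0°)/SH(0°) eclipsed 1.4; Br(120°)/H(120°) eclipsed 1.6; CHO(240°)/iPr(240°) eclipsed 3.7 → 6.7 kcal/mol.
C has the highest total (7.0 kcal/mol).

C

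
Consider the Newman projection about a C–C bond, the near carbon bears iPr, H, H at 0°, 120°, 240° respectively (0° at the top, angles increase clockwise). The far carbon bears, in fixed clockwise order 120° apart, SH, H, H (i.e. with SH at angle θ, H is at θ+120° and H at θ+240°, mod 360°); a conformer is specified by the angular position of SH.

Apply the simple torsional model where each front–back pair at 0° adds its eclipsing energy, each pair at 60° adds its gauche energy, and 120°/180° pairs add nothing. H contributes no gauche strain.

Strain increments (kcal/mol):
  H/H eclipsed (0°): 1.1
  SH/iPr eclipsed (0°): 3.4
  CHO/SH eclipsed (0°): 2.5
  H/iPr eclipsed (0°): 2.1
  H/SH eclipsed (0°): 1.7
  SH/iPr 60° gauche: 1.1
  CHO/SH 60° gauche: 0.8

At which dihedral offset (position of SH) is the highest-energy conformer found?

0°

SH at 0° (eclipsed): iPr–SH eclipsed, H–H eclipsed, H–H eclipsed; 3.4 + 1.1 + 1.1 = 5.6 kcal/mol.
SH at 60° (staggered): iPr–SH gauche; 1.1 = 1.1 kcal/mol.
SH at 120° (eclipsed): iPr–H eclipsed, H–SH eclipsed, H–H eclipsed; 2.1 + 1.7 + 1.1 = 4.9 kcal/mol.
SH at 180° (staggered): no non-H gauche contacts → 0.0 kcal/mol.
SH at 240° (eclipsed): iPr–H eclipsed, H–H eclipsed, H–SH eclipsed; 2.1 + 1.1 + 1.7 = 4.9 kcal/mol.
SH at 300° (staggered): iPr–SH gauche; 1.1 = 1.1 kcal/mol.
The maximum (5.6 kcal/mol) occurs with SH at 0°.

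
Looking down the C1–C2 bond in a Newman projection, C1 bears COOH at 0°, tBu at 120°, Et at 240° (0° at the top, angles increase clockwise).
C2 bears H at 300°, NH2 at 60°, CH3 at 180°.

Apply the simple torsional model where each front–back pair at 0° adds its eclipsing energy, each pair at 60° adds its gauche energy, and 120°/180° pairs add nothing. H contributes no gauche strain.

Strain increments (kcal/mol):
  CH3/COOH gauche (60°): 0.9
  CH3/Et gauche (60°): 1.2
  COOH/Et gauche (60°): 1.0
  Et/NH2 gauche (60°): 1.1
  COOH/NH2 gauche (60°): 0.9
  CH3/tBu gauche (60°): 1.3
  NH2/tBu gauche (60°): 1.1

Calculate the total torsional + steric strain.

4.5 kcal/mol

This conformer is staggered. COOH at 0° is gauche with NH2 at 60° (0.9); tBu at 120° is gauche with NH2 at 60° (1.1); tBu at 120° is gauche with CH3 at 180° (1.3); Et at 240° is gauche with CH3 at 180° (1.2). Total 4.5 kcal/mol.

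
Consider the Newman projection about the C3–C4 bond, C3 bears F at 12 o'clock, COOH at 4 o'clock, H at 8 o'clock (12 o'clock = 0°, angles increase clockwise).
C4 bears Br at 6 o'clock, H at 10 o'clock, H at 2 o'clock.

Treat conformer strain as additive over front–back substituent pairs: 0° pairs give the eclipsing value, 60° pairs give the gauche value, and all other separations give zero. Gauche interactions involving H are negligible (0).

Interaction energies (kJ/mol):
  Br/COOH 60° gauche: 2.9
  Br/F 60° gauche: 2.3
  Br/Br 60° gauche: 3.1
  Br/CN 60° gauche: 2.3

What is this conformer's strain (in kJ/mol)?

2.9 kJ/mol

This conformer is staggered. COOH at 120° is gauche with Br at 180° (2.9). Total 2.9 kJ/mol.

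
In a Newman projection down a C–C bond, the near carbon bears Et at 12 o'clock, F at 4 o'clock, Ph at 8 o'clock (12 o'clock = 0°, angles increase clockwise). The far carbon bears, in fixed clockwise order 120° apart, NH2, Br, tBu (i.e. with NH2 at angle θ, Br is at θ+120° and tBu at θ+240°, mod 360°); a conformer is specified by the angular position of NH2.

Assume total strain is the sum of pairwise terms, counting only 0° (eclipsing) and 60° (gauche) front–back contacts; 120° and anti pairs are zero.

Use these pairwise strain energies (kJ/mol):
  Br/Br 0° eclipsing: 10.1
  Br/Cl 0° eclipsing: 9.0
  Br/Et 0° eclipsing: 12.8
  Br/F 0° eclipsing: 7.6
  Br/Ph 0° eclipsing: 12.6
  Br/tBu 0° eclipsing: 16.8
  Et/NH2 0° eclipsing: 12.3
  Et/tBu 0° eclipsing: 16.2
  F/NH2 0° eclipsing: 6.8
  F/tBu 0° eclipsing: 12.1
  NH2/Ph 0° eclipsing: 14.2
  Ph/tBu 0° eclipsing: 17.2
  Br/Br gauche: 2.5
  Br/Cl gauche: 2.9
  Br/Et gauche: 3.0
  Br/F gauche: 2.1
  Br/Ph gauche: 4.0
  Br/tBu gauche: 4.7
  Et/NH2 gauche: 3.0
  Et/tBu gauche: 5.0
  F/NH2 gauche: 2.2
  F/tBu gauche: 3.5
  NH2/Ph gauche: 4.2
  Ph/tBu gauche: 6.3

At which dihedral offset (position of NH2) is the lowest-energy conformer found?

180°

NH2 at 0° (eclipsed): Et(0°)/NH2(0°) eclipsed 12.3; F(120°)/Br(120°) eclipsed 7.6; Ph(240°)/tBu(240°) eclipsed 17.2 → 37.1 kJ/mol.
NH2 at 60° (staggered): Et(0°)/NH2(60°) gauche 3.0; Et(0°)/tBu(300°) gauche 5.0; F(120°)/NH2(60°) gauche 2.2; F(120°)/Br(180°) gauche 2.1; Ph(240°)/Br(180°) gauche 4.0; Ph(240°)/tBu(300°) gauche 6.3 → 22.6 kJ/mol.
NH2 at 120° (eclipsed): Et(0°)/tBu(0°) eclipsed 16.2; F(120°)/NH2(120°) eclipsed 6.8; Ph(240°)/Br(240°) eclipsed 12.6 → 35.6 kJ/mol.
NH2 at 180° (staggered): Et(0°)/Br(300°) gauche 3.0; Et(0°)/tBu(60°) gauche 5.0; F(120°)/NH2(180°) gauche 2.2; F(120°)/tBu(60°) gauche 3.5; Ph(240°)/NH2(180°) gauche 4.2; Ph(240°)/Br(300°) gauche 4.0 → 21.9 kJ/mol.
NH2 at 240° (eclipsed): Et(0°)/Br(0°) eclipsed 12.8; F(120°)/tBu(120°) eclipsed 12.1; Ph(240°)/NH2(240°) eclipsed 14.2 → 39.1 kJ/mol.
NH2 at 300° (staggered): Et(0°)/NH2(300°) gauche 3.0; Et(0°)/Br(60°) gauche 3.0; F(120°)/Br(60°) gauche 2.1; F(120°)/tBu(180°) gauche 3.5; Ph(240°)/NH2(300°) gauche 4.2; Ph(240°)/tBu(180°) gauche 6.3 → 22.1 kJ/mol.
The minimum (21.9 kJ/mol) occurs with NH2 at 180°.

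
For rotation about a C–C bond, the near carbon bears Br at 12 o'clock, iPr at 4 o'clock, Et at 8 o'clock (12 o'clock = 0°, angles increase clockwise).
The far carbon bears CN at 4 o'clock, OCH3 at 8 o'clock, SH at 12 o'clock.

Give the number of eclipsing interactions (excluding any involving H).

Non-H eclipsing pairs: Br(0°)/SH(0°); iPr(120°)/CN(120°); Et(240°)/OCH3(240°) — 3 interactions.

3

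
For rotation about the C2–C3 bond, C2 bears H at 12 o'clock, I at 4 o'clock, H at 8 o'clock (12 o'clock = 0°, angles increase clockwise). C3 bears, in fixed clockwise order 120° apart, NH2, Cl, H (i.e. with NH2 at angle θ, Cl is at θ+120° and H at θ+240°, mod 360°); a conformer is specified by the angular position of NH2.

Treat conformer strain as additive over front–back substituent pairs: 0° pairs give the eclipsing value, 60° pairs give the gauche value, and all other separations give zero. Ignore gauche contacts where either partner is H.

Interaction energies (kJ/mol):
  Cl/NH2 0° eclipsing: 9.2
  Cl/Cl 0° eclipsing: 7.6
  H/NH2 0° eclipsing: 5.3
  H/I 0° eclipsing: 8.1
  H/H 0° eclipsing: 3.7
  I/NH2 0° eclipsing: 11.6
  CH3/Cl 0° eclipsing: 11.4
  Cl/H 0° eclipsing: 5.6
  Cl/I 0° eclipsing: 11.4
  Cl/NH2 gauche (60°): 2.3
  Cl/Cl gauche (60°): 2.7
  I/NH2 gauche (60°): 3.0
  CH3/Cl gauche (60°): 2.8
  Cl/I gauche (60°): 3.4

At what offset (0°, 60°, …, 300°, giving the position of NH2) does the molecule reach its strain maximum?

120°

NH2 at 0° is eclipsed. H at 0° is eclipsed with NH2 at 0° (5.3); I at 120° is eclipsed with Cl at 120° (11.4); H at 240° is eclipsed with H at 240° (3.7). Total 20.4 kJ/mol.
NH2 at 60° is staggered. I at 120° is gauche with NH2 at 60° (3.0); I at 120° is gauche with Cl at 180° (3.4). Total 6.4 kJ/mol.
NH2 at 120° is eclipsed. H at 0° is eclipsed with H at 0° (3.7); I at 120° is eclipsed with NH2 at 120° (11.6); H at 240° is eclipsed with Cl at 240° (5.6). Total 20.9 kJ/mol.
NH2 at 180° is staggered. I at 120° is gauche with NH2 at 180° (3.0). Total 3.0 kJ/mol.
NH2 at 240° is eclipsed. H at 0° is eclipsed with Cl at 0° (5.6); I at 120° is eclipsed with H at 120° (8.1); H at 240° is eclipsed with NH2 at 240° (5.3). Total 19.0 kJ/mol.
NH2 at 300° is staggered. I at 120° is gauche with Cl at 60° (3.4). Total 3.4 kJ/mol.
The maximum (20.9 kJ/mol) occurs with NH2 at 120°.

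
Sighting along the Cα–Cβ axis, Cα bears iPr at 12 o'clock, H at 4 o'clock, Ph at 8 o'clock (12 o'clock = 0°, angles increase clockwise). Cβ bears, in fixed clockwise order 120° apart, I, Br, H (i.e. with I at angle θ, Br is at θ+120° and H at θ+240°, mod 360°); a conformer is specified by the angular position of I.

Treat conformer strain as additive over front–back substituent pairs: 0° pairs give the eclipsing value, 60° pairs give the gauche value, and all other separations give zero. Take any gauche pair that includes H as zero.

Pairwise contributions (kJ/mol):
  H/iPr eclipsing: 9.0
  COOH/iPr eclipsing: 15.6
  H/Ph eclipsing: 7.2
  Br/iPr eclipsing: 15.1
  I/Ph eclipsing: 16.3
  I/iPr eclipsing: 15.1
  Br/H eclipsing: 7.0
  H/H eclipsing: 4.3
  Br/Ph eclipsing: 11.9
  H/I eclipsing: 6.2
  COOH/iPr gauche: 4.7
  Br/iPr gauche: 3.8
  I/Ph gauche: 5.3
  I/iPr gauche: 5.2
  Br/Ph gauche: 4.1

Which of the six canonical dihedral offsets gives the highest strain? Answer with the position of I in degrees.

I at 0° is eclipsed. iPr at 0° is eclipsed with I at 0° (15.1); H at 120° is eclipsed with Br at 120° (7.0); Ph at 240° is eclipsed with H at 240° (7.2). Total 29.3 kJ/mol.
I at 60° is staggered. iPr at 0° is gauche with I at 60° (5.2); Ph at 240° is gauche with Br at 180° (4.1). Total 9.3 kJ/mol.
I at 120° is eclipsed. iPr at 0° is eclipsed with H at 0° (9.0); H at 120° is eclipsed with I at 120° (6.2); Ph at 240° is eclipsed with Br at 240° (11.9). Total 27.1 kJ/mol.
I at 180° is staggered. iPr at 0° is gauche with Br at 300° (3.8); Ph at 240° is gauche with I at 180° (5.3); Ph at 240° is gauche with Br at 300° (4.1). Total 13.2 kJ/mol.
I at 240° is eclipsed. iPr at 0° is eclipsed with Br at 0° (15.1); H at 120° is eclipsed with H at 120° (4.3); Ph at 240° is eclipsed with I at 240° (16.3). Total 35.7 kJ/mol.
I at 300° is staggered. iPr at 0° is gauche with I at 300° (5.2); iPr at 0° is gauche with Br at 60° (3.8); Ph at 240° is gauche with I at 300° (5.3). Total 14.3 kJ/mol.
The maximum (35.7 kJ/mol) occurs with I at 240°.

240°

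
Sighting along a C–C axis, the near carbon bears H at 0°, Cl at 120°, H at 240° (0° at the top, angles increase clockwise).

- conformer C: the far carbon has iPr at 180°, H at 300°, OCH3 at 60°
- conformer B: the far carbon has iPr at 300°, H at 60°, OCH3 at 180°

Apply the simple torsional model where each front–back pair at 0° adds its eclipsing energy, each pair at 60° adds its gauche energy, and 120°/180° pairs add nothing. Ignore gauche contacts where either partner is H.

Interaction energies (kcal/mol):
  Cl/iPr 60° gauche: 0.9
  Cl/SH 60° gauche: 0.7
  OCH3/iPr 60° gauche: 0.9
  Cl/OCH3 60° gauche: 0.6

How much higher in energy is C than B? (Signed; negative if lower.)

C (staggered): Cl–iPr gauche, Cl–OCH3 gauche; 0.9 + 0.6 = 1.5 kcal/mol.
B (staggered): Cl–OCH3 gauche; 0.6 = 0.6 kcal/mol.
E(C) − E(B) = 1.5 − 0.6 = +0.9 kcal/mol.

+0.9 kcal/mol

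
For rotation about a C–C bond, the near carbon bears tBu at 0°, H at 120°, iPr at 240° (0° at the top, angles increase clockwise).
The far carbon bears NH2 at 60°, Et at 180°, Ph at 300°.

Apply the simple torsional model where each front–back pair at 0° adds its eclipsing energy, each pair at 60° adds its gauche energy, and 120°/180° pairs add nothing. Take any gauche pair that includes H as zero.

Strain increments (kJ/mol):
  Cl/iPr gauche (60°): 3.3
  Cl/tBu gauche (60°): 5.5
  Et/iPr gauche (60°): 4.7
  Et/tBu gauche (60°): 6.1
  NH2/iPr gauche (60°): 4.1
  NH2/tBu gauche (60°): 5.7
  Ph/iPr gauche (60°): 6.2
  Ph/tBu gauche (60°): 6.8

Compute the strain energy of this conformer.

This conformer (staggered): tBu(0°)/NH2(60°) gauche 5.7; tBu(0°)/Ph(300°) gauche 6.8; iPr(240°)/Et(180°) gauche 4.7; iPr(240°)/Ph(300°) gauche 6.2 → 23.4 kJ/mol.

23.4 kJ/mol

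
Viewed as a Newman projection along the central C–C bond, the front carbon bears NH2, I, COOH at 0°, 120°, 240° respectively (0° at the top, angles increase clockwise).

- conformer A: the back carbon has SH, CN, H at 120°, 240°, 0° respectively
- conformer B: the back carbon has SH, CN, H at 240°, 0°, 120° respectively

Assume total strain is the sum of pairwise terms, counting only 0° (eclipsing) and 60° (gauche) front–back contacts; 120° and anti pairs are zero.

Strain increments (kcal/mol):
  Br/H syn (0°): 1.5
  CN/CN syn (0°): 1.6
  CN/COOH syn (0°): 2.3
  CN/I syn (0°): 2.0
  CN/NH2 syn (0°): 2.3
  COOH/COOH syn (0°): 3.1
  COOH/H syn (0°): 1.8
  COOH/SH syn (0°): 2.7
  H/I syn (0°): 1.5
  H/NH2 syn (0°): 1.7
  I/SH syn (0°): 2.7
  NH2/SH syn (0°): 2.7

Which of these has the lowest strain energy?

A (eclipsed): NH2–H eclipsed, I–SH eclipsed, COOH–CN eclipsed; 1.7 + 2.7 + 2.3 = 6.7 kcal/mol.
B (eclipsed): NH2–CN eclipsed, I–H eclipsed, COOH–SH eclipsed; 2.3 + 1.5 + 2.7 = 6.5 kcal/mol.
B has the lowest total (6.5 kcal/mol).

B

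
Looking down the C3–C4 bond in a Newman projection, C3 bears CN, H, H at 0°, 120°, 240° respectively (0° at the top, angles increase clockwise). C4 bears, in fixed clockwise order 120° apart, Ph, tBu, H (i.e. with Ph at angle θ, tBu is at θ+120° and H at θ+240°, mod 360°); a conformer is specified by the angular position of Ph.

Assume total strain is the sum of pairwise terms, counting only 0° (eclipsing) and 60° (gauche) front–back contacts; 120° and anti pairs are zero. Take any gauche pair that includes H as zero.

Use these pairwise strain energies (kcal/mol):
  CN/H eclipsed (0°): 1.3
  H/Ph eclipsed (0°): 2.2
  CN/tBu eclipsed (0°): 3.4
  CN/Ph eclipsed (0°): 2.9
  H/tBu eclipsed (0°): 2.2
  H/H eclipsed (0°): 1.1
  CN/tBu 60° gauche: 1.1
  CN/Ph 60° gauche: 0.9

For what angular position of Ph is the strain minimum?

60°

Ph at 0° (eclipsed): CN(0°)/Ph(0°) eclipsed 2.9; H(120°)/tBu(120°) eclipsed 2.2; H(240°)/H(240°) eclipsed 1.1 → 6.2 kcal/mol.
Ph at 60° (staggered): CN(0°)/Ph(60°) gauche 0.9 → 0.9 kcal/mol.
Ph at 120° (eclipsed): CN(0°)/H(0°) eclipsed 1.3; H(120°)/Ph(120°) eclipsed 2.2; H(240°)/tBu(240°) eclipsed 2.2 → 5.7 kcal/mol.
Ph at 180° (staggered): CN(0°)/tBu(300°) gauche 1.1 → 1.1 kcal/mol.
Ph at 240° (eclipsed): CN(0°)/tBu(0°) eclipsed 3.4; H(120°)/H(120°) eclipsed 1.1; H(240°)/Ph(240°) eclipsed 2.2 → 6.7 kcal/mol.
Ph at 300° (staggered): CN(0°)/Ph(300°) gauche 0.9; CN(0°)/tBu(60°) gauche 1.1 → 2.0 kcal/mol.
The minimum (0.9 kcal/mol) occurs with Ph at 60°.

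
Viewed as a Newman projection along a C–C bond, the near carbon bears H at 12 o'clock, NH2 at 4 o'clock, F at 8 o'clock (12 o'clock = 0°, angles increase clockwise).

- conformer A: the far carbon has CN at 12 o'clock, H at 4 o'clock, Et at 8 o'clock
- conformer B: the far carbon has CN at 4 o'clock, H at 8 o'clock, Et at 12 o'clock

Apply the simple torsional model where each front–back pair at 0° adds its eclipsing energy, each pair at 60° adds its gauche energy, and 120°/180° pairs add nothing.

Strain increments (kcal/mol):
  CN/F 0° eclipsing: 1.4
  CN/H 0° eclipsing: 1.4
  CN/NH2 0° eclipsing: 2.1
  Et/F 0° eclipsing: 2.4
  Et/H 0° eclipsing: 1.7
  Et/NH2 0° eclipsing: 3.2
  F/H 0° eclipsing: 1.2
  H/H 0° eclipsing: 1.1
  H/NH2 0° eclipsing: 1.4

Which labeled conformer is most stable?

A (eclipsed): H(0°)/CN(0°) eclipsed 1.4; NH2(120°)/H(120°) eclipsed 1.4; F(240°)/Et(240°) eclipsed 2.4 → 5.2 kcal/mol.
B (eclipsed): H(0°)/Et(0°) eclipsed 1.7; NH2(120°)/CN(120°) eclipsed 2.1; F(240°)/H(240°) eclipsed 1.2 → 5.0 kcal/mol.
B has the lowest total (5.0 kcal/mol).

B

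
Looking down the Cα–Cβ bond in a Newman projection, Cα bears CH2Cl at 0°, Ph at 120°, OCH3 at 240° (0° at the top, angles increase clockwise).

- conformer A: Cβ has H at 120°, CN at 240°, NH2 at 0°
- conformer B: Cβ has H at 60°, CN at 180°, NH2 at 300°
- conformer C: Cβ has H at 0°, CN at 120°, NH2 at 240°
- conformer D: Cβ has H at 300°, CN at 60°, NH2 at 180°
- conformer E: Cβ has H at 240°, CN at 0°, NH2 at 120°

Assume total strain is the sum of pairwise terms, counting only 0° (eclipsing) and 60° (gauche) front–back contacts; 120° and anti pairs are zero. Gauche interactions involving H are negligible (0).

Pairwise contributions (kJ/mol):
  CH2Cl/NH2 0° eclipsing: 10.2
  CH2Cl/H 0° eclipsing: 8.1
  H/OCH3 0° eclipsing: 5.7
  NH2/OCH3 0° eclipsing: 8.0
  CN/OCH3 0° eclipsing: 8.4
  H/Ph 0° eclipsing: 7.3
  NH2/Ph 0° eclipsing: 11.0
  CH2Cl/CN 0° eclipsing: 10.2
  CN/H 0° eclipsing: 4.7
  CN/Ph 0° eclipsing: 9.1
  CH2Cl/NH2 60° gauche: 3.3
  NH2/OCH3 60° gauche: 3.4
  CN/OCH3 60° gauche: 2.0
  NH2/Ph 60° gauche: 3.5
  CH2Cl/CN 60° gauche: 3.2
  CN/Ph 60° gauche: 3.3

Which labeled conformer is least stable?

E

A (eclipsed): CH2Cl–NH2 eclipsed, Ph–H eclipsed, OCH3–CN eclipsed; 10.2 + 7.3 + 8.4 = 25.9 kJ/mol.
B (staggered): CH2Cl–NH2 gauche, Ph–CN gauche, OCH3–CN gauche, OCH3–NH2 gauche; 3.3 + 3.3 + 2.0 + 3.4 = 12.0 kJ/mol.
C (eclipsed): CH2Cl–H eclipsed, Ph–CN eclipsed, OCH3–NH2 eclipsed; 8.1 + 9.1 + 8.0 = 25.2 kJ/mol.
D (staggered): CH2Cl–CN gauche, Ph–CN gauche, Ph–NH2 gauche, OCH3–NH2 gauche; 3.2 + 3.3 + 3.5 + 3.4 = 13.4 kJ/mol.
E (eclipsed): CH2Cl–CN eclipsed, Ph–NH2 eclipsed, OCH3–H eclipsed; 10.2 + 11.0 + 5.7 = 26.9 kJ/mol.
E has the highest total (26.9 kJ/mol).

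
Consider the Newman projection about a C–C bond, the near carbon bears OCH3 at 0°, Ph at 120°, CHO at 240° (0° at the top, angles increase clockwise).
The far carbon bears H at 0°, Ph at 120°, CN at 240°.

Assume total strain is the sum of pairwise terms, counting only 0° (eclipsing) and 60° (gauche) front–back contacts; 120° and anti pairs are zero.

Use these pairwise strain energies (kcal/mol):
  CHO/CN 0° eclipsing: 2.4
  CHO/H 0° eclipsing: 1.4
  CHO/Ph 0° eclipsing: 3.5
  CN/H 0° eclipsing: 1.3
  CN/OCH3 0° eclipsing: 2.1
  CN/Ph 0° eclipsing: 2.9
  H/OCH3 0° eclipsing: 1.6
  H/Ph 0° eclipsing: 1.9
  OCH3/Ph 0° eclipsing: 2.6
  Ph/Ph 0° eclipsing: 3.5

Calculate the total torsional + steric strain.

7.5 kcal/mol

This conformer is eclipsed. OCH3 at 0° is eclipsed with H at 0° (1.6); Ph at 120° is eclipsed with Ph at 120° (3.5); CHO at 240° is eclipsed with CN at 240° (2.4). Total 7.5 kcal/mol.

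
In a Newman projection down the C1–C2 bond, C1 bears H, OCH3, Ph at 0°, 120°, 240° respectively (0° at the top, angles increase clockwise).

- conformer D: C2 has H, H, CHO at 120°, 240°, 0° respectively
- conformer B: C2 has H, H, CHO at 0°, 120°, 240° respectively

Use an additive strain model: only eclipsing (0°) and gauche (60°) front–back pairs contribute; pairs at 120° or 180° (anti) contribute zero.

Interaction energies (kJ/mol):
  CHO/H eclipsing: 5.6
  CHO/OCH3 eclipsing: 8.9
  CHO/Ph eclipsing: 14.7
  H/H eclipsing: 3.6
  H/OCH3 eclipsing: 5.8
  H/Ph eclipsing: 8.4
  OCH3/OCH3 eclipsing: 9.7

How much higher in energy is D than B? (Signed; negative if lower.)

-4.3 kJ/mol

D (eclipsed): H–CHO eclipsed, OCH3–H eclipsed, Ph–H eclipsed; 5.6 + 5.8 + 8.4 = 19.8 kJ/mol.
B (eclipsed): H–H eclipsed, OCH3–H eclipsed, Ph–CHO eclipsed; 3.6 + 5.8 + 14.7 = 24.1 kJ/mol.
E(D) − E(B) = 19.8 − 24.1 = -4.3 kJ/mol.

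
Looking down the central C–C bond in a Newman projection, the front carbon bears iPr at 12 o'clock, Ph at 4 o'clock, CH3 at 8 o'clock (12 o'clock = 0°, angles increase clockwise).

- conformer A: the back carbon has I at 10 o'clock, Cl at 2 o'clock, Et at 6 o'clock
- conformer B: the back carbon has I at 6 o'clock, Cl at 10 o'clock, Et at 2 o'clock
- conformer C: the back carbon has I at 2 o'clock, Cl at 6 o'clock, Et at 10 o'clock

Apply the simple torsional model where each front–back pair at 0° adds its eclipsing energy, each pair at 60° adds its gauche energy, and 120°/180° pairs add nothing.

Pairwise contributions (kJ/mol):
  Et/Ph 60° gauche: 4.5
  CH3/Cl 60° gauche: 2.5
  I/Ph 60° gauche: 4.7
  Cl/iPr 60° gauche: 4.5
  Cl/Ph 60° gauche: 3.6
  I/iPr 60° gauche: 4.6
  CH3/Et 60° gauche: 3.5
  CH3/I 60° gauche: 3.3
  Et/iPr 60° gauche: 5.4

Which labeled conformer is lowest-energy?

A

A (staggered): iPr–I gauche, iPr–Cl gauche, Ph–Cl gauche, Ph–Et gauche, CH3–I gauche, CH3–Et gauche; 4.6 + 4.5 + 3.6 + 4.5 + 3.3 + 3.5 = 24.0 kJ/mol.
B (staggered): iPr–Cl gauche, iPr–Et gauche, Ph–I gauche, Ph–Et gauche, CH3–I gauche, CH3–Cl gauche; 4.5 + 5.4 + 4.7 + 4.5 + 3.3 + 2.5 = 24.9 kJ/mol.
C (staggered): iPr–I gauche, iPr–Et gauche, Ph–I gauche, Ph–Cl gauche, CH3–Cl gauche, CH3–Et gauche; 4.6 + 5.4 + 4.7 + 3.6 + 2.5 + 3.5 = 24.3 kJ/mol.
A has the lowest total (24.0 kJ/mol).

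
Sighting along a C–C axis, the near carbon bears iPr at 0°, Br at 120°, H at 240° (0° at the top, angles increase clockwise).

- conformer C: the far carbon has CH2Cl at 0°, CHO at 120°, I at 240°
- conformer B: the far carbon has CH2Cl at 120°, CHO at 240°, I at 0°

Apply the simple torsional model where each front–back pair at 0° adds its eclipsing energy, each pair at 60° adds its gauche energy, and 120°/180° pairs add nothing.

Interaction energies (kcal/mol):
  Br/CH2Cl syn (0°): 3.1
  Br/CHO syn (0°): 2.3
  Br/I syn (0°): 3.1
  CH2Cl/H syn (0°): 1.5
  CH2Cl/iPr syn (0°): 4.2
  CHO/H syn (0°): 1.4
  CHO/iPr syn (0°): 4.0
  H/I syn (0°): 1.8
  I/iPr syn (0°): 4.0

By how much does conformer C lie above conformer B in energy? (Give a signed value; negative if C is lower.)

C (eclipsed): iPr(0°)/CH2Cl(0°) eclipsed 4.2; Br(120°)/CHO(120°) eclipsed 2.3; H(240°)/I(240°) eclipsed 1.8 → 8.3 kcal/mol.
B (eclipsed): iPr(0°)/I(0°) eclipsed 4.0; Br(120°)/CH2Cl(120°) eclipsed 3.1; H(240°)/CHO(240°) eclipsed 1.4 → 8.5 kcal/mol.
E(C) − E(B) = 8.3 − 8.5 = -0.2 kcal/mol.

-0.2 kcal/mol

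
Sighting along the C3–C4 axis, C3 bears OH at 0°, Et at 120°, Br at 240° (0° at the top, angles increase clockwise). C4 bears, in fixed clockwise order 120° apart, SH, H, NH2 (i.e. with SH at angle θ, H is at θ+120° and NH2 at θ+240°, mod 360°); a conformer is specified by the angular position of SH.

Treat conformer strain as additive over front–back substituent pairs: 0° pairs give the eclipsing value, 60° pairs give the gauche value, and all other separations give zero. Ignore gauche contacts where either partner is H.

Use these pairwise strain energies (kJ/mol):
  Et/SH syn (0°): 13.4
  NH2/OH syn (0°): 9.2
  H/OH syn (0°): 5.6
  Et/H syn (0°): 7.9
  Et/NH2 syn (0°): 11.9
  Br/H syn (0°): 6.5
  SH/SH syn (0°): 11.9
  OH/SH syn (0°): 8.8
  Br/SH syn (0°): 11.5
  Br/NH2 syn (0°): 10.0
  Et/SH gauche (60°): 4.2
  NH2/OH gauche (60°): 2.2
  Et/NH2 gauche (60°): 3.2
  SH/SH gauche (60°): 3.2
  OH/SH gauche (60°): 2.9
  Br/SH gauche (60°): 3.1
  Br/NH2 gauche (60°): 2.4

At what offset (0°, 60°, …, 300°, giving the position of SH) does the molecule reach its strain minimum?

SH at 0° is eclipsed. OH at 0° is eclipsed with SH at 0° (8.8); Et at 120° is eclipsed with H at 120° (7.9); Br at 240° is eclipsed with NH2 at 240° (10.0). Total 26.7 kJ/mol.
SH at 60° is staggered. OH at 0° is gauche with SH at 60° (2.9); OH at 0° is gauche with NH2 at 300° (2.2); Et at 120° is gauche with SH at 60° (4.2); Br at 240° is gauche with NH2 at 300° (2.4). Total 11.7 kJ/mol.
SH at 120° is eclipsed. OH at 0° is eclipsed with NH2 at 0° (9.2); Et at 120° is eclipsed with SH at 120° (13.4); Br at 240° is eclipsed with H at 240° (6.5). Total 29.1 kJ/mol.
SH at 180° is staggered. OH at 0° is gauche with NH2 at 60° (2.2); Et at 120° is gauche with SH at 180° (4.2); Et at 120° is gauche with NH2 at 60° (3.2); Br at 240° is gauche with SH at 180° (3.1). Total 12.7 kJ/mol.
SH at 240° is eclipsed. OH at 0° is eclipsed with H at 0° (5.6); Et at 120° is eclipsed with NH2 at 120° (11.9); Br at 240° is eclipsed with SH at 240° (11.5). Total 29.0 kJ/mol.
SH at 300° is staggered. OH at 0° is gauche with SH at 300° (2.9); Et at 120° is gauche with NH2 at 180° (3.2); Br at 240° is gauche with SH at 300° (3.1); Br at 240° is gauche with NH2 at 180° (2.4). Total 11.6 kJ/mol.
The minimum (11.6 kJ/mol) occurs with SH at 300°.

300°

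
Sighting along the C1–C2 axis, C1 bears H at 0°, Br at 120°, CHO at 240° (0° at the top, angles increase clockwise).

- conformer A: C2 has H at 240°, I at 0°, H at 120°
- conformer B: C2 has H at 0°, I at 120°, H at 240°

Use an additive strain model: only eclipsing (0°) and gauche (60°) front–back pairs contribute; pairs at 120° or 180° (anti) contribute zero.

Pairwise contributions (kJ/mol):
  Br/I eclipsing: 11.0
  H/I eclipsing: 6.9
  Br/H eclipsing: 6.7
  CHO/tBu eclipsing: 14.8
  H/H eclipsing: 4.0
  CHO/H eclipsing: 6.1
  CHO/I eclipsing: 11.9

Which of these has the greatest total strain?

A (eclipsed): H(0°)/I(0°) eclipsed 6.9; Br(120°)/H(120°) eclipsed 6.7; CHO(240°)/H(240°) eclipsed 6.1 → 19.7 kJ/mol.
B (eclipsed): H(0°)/H(0°) eclipsed 4.0; Br(120°)/I(120°) eclipsed 11.0; CHO(240°)/H(240°) eclipsed 6.1 → 21.1 kJ/mol.
B has the highest total (21.1 kJ/mol).

B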